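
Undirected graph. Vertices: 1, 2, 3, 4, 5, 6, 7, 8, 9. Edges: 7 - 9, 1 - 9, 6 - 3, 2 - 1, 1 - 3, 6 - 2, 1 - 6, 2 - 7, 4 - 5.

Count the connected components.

3

From 1: component {1, 2, 3, 6, 7, 9}.
From 4: component {4, 5}.
From 8: component {8}.
That's 3 components.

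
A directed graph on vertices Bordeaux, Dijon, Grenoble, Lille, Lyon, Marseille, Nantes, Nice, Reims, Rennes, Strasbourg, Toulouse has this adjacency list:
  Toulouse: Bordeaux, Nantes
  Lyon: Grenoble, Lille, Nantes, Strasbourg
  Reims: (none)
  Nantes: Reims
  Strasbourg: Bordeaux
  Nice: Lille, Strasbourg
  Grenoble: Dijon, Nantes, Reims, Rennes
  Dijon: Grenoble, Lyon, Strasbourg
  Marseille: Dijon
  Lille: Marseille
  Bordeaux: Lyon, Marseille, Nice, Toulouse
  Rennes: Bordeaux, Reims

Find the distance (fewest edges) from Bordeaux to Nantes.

Distance 0: Bordeaux.
Distance 1: Lyon, Marseille, Nice, Toulouse.
Distance 2: Dijon, Grenoble, Lille, Nantes, Strasbourg — contains Nantes.

2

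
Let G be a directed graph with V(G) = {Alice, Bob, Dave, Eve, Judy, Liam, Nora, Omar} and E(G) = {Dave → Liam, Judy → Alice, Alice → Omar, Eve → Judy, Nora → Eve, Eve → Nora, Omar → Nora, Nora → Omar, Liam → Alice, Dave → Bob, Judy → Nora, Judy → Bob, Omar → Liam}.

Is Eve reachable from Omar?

Yes

Explore from Omar.
Distance 1: reach Liam, Nora.
Distance 2: reach Alice, Eve.
Found Eve.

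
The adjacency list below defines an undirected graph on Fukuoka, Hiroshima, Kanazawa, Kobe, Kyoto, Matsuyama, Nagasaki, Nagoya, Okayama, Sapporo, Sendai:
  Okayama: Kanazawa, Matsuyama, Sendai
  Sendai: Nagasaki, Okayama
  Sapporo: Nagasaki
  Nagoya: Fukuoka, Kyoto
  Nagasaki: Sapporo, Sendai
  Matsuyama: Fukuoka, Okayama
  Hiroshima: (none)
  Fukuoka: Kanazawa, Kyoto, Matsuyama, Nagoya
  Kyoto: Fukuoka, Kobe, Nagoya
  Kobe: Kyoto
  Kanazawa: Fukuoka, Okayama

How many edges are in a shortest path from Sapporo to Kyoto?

Distance 0: Sapporo.
Distance 1: Nagasaki.
Distance 2: Sendai.
Distance 3: Okayama.
Distance 4: Kanazawa, Matsuyama.
Distance 5: Fukuoka.
Distance 6: Kyoto, Nagoya — contains Kyoto.

6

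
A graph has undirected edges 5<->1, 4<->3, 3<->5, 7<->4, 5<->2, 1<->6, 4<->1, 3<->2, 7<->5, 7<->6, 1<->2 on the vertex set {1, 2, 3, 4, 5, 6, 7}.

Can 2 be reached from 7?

Explore from 7.
Distance 1: reach 4, 5, 6.
Distance 2: reach 1, 2, 3.
Found 2.

Yes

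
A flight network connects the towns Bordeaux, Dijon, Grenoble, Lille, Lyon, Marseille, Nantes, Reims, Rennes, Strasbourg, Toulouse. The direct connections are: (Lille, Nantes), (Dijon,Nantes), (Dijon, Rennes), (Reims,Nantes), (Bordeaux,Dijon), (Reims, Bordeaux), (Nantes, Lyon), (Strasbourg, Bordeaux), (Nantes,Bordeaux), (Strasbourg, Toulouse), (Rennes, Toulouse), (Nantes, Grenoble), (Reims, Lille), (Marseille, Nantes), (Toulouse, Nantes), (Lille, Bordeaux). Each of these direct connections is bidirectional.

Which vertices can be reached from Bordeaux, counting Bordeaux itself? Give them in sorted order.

Bordeaux, Dijon, Grenoble, Lille, Lyon, Marseille, Nantes, Reims, Rennes, Strasbourg, Toulouse

Start at Bordeaux.
Its neighbours: Dijon, Lille, Nantes, Reims, Strasbourg.
Then their neighbours: Grenoble, Lyon, Marseille, Rennes, Toulouse.
Every vertex is now reached.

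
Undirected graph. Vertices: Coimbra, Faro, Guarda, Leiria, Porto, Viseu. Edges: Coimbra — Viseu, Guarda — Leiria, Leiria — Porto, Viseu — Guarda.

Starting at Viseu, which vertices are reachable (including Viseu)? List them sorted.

Start at Viseu.
Its neighbours: Coimbra, Guarda.
Then their neighbours: Leiria.
Then next layer: Porto.
Nothing further is reachable.

Coimbra, Guarda, Leiria, Porto, Viseu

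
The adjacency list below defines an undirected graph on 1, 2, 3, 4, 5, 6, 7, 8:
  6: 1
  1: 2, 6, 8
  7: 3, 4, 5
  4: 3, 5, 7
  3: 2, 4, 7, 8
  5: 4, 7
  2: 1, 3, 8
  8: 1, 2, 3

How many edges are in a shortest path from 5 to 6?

Distance 0: 5.
Distance 1: 4, 7.
Distance 2: 3.
Distance 3: 2, 8.
Distance 4: 1.
Distance 5: 6 — contains 6.

5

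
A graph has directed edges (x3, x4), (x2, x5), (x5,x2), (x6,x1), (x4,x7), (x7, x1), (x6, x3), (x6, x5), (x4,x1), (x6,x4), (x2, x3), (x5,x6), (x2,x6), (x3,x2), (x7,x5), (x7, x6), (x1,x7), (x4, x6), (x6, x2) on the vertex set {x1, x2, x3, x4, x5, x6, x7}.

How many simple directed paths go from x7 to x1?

x7→x1
x7→x5→x2→x3→x4→x1
x7→x5→x2→x3→x4→x6→x1
x7→x5→x2→x6→x1
x7→x5→x2→x6→x3→x4→x1
x7→x5→x2→x6→x4→x1
x7→x5→x6→x1
x7→x5→x6→x2→x3→x4→x1
x7→x5→x6→x3→x4→x1
x7→x5→x6→x4→x1
x7→x6→x1
x7→x6→x2→x3→x4→x1
x7→x6→x3→x4→x1
x7→x6→x4→x1
x7→x6→x5→x2→x3→x4→x1

15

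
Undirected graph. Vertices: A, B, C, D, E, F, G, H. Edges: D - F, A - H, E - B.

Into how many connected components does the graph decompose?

5

From A: component {A, H}.
From B: component {B, E}.
From C: component {C}.
From D: component {D, F}.
From G: component {G}.
That's 5 components.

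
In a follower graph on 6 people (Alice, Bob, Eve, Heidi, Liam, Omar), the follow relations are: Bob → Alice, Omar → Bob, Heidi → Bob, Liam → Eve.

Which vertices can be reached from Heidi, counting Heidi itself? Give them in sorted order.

Alice, Bob, Heidi

Start at Heidi.
Its neighbours: Bob.
Then their neighbours: Alice.
Nothing further is reachable.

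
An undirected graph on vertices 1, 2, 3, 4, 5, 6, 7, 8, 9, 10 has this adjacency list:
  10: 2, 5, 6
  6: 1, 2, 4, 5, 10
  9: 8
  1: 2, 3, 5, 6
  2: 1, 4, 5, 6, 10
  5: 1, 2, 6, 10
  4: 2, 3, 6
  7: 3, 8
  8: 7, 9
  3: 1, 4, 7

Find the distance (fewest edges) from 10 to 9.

6

Distance 0: 10.
Distance 1: 2, 5, 6.
Distance 2: 1, 4.
Distance 3: 3.
Distance 4: 7.
Distance 5: 8.
Distance 6: 9 — contains 9.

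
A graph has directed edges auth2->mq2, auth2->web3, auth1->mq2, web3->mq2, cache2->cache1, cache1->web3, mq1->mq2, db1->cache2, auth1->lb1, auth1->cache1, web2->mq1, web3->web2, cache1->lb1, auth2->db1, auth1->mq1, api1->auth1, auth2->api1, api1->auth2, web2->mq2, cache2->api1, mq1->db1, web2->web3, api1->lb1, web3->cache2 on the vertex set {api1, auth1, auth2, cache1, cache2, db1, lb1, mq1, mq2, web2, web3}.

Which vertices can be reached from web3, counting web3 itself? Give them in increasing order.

Start at web3.
Its neighbours: cache2, mq2, web2.
Then their neighbours: api1, cache1, mq1.
Then next layer: auth1, auth2, db1, lb1.
Every vertex is now reached.

api1, auth1, auth2, cache1, cache2, db1, lb1, mq1, mq2, web2, web3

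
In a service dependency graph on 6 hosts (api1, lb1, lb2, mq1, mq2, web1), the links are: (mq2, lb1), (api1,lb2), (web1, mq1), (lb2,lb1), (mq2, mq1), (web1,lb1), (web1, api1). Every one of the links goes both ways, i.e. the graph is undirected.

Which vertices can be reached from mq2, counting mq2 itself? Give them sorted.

api1, lb1, lb2, mq1, mq2, web1

Start at mq2.
Its neighbours: lb1, mq1.
Then their neighbours: lb2, web1.
Then next layer: api1.
Every vertex is now reached.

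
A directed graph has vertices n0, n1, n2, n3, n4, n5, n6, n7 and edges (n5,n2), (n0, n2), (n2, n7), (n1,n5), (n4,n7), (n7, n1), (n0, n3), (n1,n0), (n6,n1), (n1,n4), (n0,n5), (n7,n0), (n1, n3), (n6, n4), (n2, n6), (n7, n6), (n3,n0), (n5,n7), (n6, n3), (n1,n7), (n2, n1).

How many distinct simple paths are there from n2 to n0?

n2→n1→n0
n2→n1→n3→n0
n2→n1→n4→n7→n0
n2→n1→n4→n7→n6→n3→n0
n2→n1→n5→n7→n0
n2→n1→n5→n7→n6→n3→n0
n2→n1→n7→n0
n2→n1→n7→n6→n3→n0
... and 15 more.

23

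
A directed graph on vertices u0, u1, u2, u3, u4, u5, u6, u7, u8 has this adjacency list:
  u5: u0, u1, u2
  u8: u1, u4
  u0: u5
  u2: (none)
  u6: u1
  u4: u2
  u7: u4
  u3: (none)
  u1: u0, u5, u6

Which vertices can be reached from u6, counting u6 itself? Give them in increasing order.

Start at u6.
Its neighbours: u1.
Then their neighbours: u0, u5.
Then next layer: u2.
Nothing further is reachable.

u0, u1, u2, u5, u6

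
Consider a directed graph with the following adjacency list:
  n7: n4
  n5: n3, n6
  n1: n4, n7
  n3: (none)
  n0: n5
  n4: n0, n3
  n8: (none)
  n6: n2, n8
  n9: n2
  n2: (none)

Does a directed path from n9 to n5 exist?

No

Explore from n9.
Distance 1: reach n2.
The search from n9 is exhausted; no directed path reaches n5.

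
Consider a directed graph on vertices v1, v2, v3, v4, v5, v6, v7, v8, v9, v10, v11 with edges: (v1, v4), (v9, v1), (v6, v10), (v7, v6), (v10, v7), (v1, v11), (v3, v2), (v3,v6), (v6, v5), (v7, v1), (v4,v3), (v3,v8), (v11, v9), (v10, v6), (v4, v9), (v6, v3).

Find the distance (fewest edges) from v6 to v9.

Distance 0: v6.
Distance 1: v3, v5, v10.
Distance 2: v2, v7, v8.
Distance 3: v1.
Distance 4: v4, v11.
Distance 5: v9 — contains v9.

5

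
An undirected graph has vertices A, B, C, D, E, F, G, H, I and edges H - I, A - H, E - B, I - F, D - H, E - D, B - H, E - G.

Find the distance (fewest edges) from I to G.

Distance 0: I.
Distance 1: F, H.
Distance 2: A, B, D.
Distance 3: E.
Distance 4: G — contains G.

4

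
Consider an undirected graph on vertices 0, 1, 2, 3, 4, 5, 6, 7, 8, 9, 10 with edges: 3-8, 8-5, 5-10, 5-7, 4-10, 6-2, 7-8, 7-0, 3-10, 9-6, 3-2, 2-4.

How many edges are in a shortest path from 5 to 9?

5

Distance 0: 5.
Distance 1: 7, 8, 10.
Distance 2: 0, 3, 4.
Distance 3: 2.
Distance 4: 6.
Distance 5: 9 — contains 9.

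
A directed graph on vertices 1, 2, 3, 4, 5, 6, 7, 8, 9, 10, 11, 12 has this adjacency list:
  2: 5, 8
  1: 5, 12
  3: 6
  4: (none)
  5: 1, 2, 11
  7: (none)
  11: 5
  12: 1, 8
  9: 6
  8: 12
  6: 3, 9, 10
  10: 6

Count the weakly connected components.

From 1: component {1, 2, 5, 8, 11, 12}.
From 3: component {3, 6, 9, 10}.
From 4: component {4}.
From 7: component {7}.
That's 4 components.

4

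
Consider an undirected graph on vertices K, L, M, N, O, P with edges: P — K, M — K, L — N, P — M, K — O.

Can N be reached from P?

No

Explore from P.
Distance 1: reach K, M.
Distance 2: reach O.
The search is exhausted without reaching N; it lies in a different component.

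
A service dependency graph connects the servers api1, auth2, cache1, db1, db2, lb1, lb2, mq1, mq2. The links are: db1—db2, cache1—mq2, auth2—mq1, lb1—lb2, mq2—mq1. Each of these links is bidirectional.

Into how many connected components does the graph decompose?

From api1: component {api1}.
From auth2: component {auth2, cache1, mq1, mq2}.
From db1: component {db1, db2}.
From lb1: component {lb1, lb2}.
That's 4 components.

4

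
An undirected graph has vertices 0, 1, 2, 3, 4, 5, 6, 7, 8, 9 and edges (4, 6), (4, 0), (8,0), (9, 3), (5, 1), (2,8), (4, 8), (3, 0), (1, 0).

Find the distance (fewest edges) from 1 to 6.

Distance 0: 1.
Distance 1: 0, 5.
Distance 2: 3, 4, 8.
Distance 3: 2, 6, 9 — contains 6.

3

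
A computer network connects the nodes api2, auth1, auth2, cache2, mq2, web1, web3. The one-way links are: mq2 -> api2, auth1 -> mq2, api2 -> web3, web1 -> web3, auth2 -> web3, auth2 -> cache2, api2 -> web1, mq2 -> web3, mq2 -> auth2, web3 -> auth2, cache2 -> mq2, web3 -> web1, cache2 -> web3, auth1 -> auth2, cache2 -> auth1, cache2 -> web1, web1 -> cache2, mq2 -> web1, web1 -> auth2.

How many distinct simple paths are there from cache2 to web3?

18

cache2→auth1→auth2→web3
cache2→auth1→mq2→api2→web1→auth2→web3
cache2→auth1→mq2→api2→web1→web3
cache2→auth1→mq2→api2→web3
cache2→auth1→mq2→auth2→web3
cache2→auth1→mq2→web1→auth2→web3
cache2→auth1→mq2→web1→web3
cache2→auth1→mq2→web3
... and 10 more.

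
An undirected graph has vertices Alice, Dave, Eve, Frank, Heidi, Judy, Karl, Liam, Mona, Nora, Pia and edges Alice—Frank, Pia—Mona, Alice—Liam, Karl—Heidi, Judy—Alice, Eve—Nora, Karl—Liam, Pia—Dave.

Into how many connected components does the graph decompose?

3

From Alice: component {Alice, Frank, Heidi, Judy, Karl, Liam}.
From Dave: component {Dave, Mona, Pia}.
From Eve: component {Eve, Nora}.
That's 3 components.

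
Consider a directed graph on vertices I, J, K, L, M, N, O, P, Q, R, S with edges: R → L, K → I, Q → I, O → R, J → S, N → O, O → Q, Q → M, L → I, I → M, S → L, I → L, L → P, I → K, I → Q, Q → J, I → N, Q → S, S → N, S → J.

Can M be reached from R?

Yes

Explore from R.
Distance 1: reach L.
Distance 2: reach I, P.
Distance 3: reach K, M, N, Q.
Found M.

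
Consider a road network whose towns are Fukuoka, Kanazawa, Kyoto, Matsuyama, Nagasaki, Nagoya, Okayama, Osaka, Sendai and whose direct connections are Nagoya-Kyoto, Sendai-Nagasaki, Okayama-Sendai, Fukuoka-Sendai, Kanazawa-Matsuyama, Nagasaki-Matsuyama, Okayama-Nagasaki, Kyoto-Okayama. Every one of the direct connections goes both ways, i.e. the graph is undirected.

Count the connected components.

From Fukuoka: component {Fukuoka, Kanazawa, Kyoto, Matsuyama, Nagasaki, Nagoya, Okayama, Sendai}.
From Osaka: component {Osaka}.
That's 2 components.

2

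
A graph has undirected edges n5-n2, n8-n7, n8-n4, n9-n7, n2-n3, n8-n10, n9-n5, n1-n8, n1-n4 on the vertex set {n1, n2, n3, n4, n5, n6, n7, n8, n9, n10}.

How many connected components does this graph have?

2

From n1: component {n1, n2, n3, n4, n5, n7, n8, n9, n10}.
From n6: component {n6}.
That's 2 components.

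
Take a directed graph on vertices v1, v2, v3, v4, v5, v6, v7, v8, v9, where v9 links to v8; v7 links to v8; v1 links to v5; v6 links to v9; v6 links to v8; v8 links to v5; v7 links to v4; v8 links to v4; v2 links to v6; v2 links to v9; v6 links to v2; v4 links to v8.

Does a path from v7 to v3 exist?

Explore from v7.
Distance 1: reach v4, v8.
Distance 2: reach v5.
The search from v7 is exhausted; no directed path reaches v3.

No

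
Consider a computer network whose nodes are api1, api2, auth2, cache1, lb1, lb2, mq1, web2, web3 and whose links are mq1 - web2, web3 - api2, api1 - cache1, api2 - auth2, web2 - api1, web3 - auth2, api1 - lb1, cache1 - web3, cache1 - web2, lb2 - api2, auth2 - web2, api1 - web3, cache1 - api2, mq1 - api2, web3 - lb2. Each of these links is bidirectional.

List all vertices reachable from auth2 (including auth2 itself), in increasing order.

Start at auth2.
Its neighbours: api2, web2, web3.
Then their neighbours: api1, cache1, lb2, mq1.
Then next layer: lb1.
Every vertex is now reached.

api1, api2, auth2, cache1, lb1, lb2, mq1, web2, web3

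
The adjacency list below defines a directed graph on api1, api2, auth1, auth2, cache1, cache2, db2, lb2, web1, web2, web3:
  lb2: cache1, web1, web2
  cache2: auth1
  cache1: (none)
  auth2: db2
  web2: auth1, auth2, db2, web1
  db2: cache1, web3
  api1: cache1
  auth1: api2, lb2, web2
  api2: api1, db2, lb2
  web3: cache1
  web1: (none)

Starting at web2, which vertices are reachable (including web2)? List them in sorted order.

api1, api2, auth1, auth2, cache1, db2, lb2, web1, web2, web3

Start at web2.
Its neighbours: auth1, auth2, db2, web1.
Then their neighbours: api2, cache1, lb2, web3.
Then next layer: api1.
Nothing further is reachable.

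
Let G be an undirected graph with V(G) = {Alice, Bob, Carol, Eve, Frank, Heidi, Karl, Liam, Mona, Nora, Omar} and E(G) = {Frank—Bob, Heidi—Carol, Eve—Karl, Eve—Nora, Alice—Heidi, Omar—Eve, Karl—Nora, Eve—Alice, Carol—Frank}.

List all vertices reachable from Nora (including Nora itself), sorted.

Alice, Bob, Carol, Eve, Frank, Heidi, Karl, Nora, Omar

Start at Nora.
Its neighbours: Eve, Karl.
Then their neighbours: Alice, Omar.
Then next layer: Heidi.
Then next layer: Carol.
Then next layer: Frank.
Then next layer: Bob.
Nothing further is reachable.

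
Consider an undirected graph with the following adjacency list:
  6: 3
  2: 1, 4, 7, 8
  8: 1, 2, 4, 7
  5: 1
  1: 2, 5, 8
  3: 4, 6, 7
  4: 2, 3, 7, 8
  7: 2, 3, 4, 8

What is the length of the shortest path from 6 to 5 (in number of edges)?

Distance 0: 6.
Distance 1: 3.
Distance 2: 4, 7.
Distance 3: 2, 8.
Distance 4: 1.
Distance 5: 5 — contains 5.

5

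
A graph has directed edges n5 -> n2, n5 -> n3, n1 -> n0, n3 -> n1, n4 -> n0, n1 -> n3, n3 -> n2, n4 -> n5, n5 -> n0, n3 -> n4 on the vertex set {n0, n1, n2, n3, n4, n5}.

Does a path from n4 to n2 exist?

Explore from n4.
Distance 1: reach n0, n5.
Distance 2: reach n2, n3.
Found n2.

Yes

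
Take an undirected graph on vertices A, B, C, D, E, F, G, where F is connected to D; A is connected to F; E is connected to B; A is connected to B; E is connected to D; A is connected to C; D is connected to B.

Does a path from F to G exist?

Explore from F.
Distance 1: reach A, D.
Distance 2: reach B, C, E.
The search is exhausted without reaching G; it lies in a different component.

No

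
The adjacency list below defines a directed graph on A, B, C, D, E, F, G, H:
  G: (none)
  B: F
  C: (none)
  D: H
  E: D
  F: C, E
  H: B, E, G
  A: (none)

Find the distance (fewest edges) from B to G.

5

Distance 0: B.
Distance 1: F.
Distance 2: C, E.
Distance 3: D.
Distance 4: H.
Distance 5: G — contains G.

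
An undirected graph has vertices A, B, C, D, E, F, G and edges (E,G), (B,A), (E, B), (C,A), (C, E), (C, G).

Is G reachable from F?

F has no edges, so nothing is reachable from it.

No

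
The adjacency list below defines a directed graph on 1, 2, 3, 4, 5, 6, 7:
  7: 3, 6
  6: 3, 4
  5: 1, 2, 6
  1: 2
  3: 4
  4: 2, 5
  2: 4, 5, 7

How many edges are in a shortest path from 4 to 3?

3

Distance 0: 4.
Distance 1: 2, 5.
Distance 2: 1, 6, 7.
Distance 3: 3 — contains 3.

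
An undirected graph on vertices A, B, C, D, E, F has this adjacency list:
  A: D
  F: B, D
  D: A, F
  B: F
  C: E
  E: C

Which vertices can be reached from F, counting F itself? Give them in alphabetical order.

Start at F.
Its neighbours: B, D.
Then their neighbours: A.
Nothing further is reachable.

A, B, D, F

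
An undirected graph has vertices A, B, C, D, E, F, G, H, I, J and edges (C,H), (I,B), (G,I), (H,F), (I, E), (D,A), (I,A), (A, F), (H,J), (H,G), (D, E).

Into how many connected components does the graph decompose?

1

From A: component {A, B, C, D, E, F, G, H, I, J}.
That's 1 component.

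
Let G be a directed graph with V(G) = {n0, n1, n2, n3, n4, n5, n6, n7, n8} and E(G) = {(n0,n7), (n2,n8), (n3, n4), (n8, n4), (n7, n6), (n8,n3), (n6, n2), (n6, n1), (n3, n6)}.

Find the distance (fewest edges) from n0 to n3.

Distance 0: n0.
Distance 1: n7.
Distance 2: n6.
Distance 3: n1, n2.
Distance 4: n8.
Distance 5: n3, n4 — contains n3.

5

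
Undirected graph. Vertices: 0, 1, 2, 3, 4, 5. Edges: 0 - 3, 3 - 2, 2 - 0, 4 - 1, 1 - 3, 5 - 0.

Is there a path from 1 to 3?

Yes

Explore from 1.
Distance 1: reach 3, 4.
Found 3.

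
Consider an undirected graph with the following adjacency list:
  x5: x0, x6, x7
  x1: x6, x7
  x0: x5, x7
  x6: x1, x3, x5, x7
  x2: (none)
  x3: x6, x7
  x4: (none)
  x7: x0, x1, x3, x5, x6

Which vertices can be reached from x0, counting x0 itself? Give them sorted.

Start at x0.
Its neighbours: x5, x7.
Then their neighbours: x1, x3, x6.
Nothing further is reachable.

x0, x1, x3, x5, x6, x7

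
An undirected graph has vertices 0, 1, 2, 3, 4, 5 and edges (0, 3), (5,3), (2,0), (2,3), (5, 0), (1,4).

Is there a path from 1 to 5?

No

Explore from 1.
Distance 1: reach 4.
The search is exhausted without reaching 5; it lies in a different component.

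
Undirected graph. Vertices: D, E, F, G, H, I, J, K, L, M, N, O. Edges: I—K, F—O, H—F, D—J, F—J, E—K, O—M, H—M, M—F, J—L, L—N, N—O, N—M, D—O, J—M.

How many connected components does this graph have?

From D: component {D, F, H, J, L, M, N, O}.
From E: component {E, I, K}.
From G: component {G}.
That's 3 components.

3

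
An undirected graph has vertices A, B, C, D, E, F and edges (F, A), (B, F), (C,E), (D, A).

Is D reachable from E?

Explore from E.
Distance 1: reach C.
The search is exhausted without reaching D; it lies in a different component.

No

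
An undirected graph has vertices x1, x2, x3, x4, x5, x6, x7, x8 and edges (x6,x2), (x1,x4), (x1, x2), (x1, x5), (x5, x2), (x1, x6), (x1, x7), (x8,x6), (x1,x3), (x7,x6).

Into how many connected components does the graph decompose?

1

From x1: component {x1, x2, x3, x4, x5, x6, x7, x8}.
That's 1 component.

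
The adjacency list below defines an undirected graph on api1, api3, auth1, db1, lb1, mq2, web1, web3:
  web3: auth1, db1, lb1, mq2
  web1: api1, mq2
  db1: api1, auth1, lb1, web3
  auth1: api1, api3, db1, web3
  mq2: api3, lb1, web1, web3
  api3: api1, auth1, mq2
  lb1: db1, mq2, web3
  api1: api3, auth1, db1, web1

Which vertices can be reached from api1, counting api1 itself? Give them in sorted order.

Start at api1.
Its neighbours: api3, auth1, db1, web1.
Then their neighbours: lb1, mq2, web3.
Every vertex is now reached.

api1, api3, auth1, db1, lb1, mq2, web1, web3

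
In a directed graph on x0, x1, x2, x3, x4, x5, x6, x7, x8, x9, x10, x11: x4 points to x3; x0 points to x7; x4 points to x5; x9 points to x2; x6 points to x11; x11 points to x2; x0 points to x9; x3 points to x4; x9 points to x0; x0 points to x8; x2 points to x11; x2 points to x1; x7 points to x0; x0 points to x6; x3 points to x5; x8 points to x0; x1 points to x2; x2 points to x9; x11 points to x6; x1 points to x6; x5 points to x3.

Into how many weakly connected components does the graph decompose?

From x0: component {x0, x1, x2, x6, x7, x8, x9, x11}.
From x3: component {x3, x4, x5}.
From x10: component {x10}.
That's 3 components.

3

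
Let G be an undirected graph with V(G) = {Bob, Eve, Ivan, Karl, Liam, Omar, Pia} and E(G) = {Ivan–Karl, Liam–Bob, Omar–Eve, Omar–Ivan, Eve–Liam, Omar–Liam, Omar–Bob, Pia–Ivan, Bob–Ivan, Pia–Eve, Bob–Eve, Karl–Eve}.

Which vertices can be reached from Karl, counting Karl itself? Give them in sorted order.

Start at Karl.
Its neighbours: Eve, Ivan.
Then their neighbours: Bob, Liam, Omar, Pia.
Every vertex is now reached.

Bob, Eve, Ivan, Karl, Liam, Omar, Pia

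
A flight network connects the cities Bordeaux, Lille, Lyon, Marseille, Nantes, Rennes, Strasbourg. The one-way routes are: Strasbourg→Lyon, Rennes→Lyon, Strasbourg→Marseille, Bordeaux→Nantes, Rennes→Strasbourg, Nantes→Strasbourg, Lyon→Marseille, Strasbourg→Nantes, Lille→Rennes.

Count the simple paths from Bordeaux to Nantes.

1

Bordeaux→Nantes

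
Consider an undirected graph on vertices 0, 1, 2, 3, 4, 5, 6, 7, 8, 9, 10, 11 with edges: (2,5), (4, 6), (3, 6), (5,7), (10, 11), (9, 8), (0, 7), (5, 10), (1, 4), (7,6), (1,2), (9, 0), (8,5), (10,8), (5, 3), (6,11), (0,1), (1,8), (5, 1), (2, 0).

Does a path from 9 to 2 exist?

Yes

Explore from 9.
Distance 1: reach 0, 8.
Distance 2: reach 1, 2, 5, 7, 10.
Found 2.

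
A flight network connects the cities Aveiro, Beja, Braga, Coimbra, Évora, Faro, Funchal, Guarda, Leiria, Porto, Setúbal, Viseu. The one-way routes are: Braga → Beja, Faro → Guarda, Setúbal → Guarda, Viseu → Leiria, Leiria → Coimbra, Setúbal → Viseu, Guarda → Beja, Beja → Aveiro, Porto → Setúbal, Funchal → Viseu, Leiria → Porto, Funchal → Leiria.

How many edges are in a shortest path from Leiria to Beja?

4

Distance 0: Leiria.
Distance 1: Coimbra, Porto.
Distance 2: Setúbal.
Distance 3: Guarda, Viseu.
Distance 4: Beja — contains Beja.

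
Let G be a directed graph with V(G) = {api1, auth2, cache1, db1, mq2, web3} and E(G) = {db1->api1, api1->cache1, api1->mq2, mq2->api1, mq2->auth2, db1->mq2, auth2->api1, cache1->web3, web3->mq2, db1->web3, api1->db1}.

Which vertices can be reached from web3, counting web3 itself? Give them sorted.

Start at web3.
Its neighbours: mq2.
Then their neighbours: api1, auth2.
Then next layer: cache1, db1.
Every vertex is now reached.

api1, auth2, cache1, db1, mq2, web3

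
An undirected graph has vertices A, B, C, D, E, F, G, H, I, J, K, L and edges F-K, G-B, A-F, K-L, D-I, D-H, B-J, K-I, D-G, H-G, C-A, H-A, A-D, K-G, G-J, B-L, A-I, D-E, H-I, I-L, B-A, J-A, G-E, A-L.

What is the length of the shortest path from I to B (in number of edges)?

Distance 0: I.
Distance 1: A, D, H, K, L.
Distance 2: B, C, E, F, G, J — contains B.

2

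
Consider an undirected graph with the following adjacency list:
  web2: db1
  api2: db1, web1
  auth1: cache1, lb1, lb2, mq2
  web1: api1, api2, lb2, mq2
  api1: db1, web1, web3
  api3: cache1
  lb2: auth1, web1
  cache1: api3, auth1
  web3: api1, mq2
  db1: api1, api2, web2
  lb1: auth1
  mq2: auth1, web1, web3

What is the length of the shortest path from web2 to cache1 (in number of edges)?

Distance 0: web2.
Distance 1: db1.
Distance 2: api1, api2.
Distance 3: web1, web3.
Distance 4: lb2, mq2.
Distance 5: auth1.
Distance 6: cache1, lb1 — contains cache1.

6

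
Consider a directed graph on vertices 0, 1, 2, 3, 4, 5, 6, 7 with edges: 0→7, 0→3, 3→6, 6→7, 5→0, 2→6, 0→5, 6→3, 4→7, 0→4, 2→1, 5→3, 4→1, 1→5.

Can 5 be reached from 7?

7 has no outgoing edges, so nothing is reachable from it.

No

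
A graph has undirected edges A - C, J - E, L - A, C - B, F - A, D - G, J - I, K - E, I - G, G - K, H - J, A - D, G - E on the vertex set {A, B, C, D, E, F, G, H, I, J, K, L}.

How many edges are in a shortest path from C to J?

5

Distance 0: C.
Distance 1: A, B.
Distance 2: D, F, L.
Distance 3: G.
Distance 4: E, I, K.
Distance 5: J — contains J.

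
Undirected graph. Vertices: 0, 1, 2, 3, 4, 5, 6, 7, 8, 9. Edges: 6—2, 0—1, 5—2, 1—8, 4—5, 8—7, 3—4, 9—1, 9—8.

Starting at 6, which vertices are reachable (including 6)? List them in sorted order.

Start at 6.
Its neighbours: 2.
Then their neighbours: 5.
Then next layer: 4.
Then next layer: 3.
Nothing further is reachable.

2, 3, 4, 5, 6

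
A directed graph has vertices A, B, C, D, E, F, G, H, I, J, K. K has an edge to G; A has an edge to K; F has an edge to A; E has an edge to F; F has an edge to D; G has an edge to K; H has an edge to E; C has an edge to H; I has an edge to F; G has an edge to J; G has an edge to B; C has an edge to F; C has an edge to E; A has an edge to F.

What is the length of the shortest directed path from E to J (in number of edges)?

Distance 0: E.
Distance 1: F.
Distance 2: A, D.
Distance 3: K.
Distance 4: G.
Distance 5: B, J — contains J.

5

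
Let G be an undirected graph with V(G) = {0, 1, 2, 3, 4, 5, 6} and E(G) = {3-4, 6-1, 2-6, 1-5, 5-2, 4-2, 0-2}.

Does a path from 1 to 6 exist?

Explore from 1.
Distance 1: reach 5, 6.
Found 6.

Yes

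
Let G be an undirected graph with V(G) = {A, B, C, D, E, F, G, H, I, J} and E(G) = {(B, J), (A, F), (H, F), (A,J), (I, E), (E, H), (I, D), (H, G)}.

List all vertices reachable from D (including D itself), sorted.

A, B, D, E, F, G, H, I, J

Start at D.
Its neighbours: I.
Then their neighbours: E.
Then next layer: H.
Then next layer: F, G.
Then next layer: A.
Then next layer: J.
Then next layer: B.
Nothing further is reachable.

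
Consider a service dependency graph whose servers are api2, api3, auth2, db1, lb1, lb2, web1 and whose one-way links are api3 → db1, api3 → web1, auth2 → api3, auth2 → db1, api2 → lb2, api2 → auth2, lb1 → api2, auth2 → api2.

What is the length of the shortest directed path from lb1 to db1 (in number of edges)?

Distance 0: lb1.
Distance 1: api2.
Distance 2: auth2, lb2.
Distance 3: api3, db1 — contains db1.

3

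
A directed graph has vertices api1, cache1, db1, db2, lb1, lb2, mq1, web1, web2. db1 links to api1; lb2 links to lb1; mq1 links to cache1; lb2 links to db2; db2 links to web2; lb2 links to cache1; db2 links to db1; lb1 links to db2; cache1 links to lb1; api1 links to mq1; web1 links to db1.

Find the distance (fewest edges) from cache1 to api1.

Distance 0: cache1.
Distance 1: lb1.
Distance 2: db2.
Distance 3: db1, web2.
Distance 4: api1 — contains api1.

4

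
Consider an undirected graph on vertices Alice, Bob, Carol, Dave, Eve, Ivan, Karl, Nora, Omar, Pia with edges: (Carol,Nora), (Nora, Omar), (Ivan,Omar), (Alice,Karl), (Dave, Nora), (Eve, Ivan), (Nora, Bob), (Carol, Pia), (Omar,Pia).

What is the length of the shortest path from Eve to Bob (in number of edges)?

Distance 0: Eve.
Distance 1: Ivan.
Distance 2: Omar.
Distance 3: Nora, Pia.
Distance 4: Bob, Carol, Dave — contains Bob.

4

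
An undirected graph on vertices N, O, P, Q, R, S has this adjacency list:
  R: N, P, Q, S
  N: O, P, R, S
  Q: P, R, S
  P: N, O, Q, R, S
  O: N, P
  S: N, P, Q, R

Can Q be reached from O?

Explore from O.
Distance 1: reach N, P.
Distance 2: reach Q, R, S.
Found Q.

Yes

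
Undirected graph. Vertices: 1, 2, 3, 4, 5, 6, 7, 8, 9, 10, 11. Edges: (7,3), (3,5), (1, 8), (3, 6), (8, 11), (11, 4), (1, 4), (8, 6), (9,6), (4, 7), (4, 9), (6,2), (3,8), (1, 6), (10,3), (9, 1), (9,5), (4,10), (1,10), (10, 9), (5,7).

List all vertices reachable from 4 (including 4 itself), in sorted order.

Start at 4.
Its neighbours: 1, 7, 9, 10, 11.
Then their neighbours: 3, 5, 6, 8.
Then next layer: 2.
Every vertex is now reached.

1, 2, 3, 4, 5, 6, 7, 8, 9, 10, 11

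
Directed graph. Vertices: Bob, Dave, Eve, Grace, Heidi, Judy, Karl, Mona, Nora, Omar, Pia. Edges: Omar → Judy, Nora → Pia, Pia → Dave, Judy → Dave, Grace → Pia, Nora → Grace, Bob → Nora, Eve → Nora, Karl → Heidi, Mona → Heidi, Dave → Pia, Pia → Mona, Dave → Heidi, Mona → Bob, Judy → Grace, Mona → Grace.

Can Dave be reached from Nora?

Yes

Explore from Nora.
Distance 1: reach Grace, Pia.
Distance 2: reach Dave, Mona.
Found Dave.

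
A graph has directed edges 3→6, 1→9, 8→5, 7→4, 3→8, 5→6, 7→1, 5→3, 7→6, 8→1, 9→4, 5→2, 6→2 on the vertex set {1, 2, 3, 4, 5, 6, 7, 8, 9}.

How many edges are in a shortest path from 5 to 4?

5

Distance 0: 5.
Distance 1: 2, 3, 6.
Distance 2: 8.
Distance 3: 1.
Distance 4: 9.
Distance 5: 4 — contains 4.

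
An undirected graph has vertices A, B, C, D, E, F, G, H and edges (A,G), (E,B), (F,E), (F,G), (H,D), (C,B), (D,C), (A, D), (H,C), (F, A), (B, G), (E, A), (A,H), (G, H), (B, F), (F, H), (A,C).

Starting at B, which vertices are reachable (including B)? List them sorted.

A, B, C, D, E, F, G, H

Start at B.
Its neighbours: C, E, F, G.
Then their neighbours: A, D, H.
Every vertex is now reached.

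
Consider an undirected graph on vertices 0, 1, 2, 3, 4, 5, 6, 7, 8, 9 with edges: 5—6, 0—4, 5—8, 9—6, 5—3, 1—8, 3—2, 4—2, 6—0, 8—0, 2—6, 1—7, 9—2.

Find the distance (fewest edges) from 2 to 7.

Distance 0: 2.
Distance 1: 3, 4, 6, 9.
Distance 2: 0, 5.
Distance 3: 8.
Distance 4: 1.
Distance 5: 7 — contains 7.

5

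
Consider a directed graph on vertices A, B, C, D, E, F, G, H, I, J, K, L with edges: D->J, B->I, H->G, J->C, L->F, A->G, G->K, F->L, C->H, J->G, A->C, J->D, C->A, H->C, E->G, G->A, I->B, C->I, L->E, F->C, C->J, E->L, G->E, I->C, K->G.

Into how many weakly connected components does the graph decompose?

1

From A: component {A, B, C, D, E, F, G, H, I, J, K, L}.
That's 1 component.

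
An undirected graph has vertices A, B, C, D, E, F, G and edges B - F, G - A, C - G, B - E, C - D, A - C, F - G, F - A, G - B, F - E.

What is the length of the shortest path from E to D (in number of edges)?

4

Distance 0: E.
Distance 1: B, F.
Distance 2: A, G.
Distance 3: C.
Distance 4: D — contains D.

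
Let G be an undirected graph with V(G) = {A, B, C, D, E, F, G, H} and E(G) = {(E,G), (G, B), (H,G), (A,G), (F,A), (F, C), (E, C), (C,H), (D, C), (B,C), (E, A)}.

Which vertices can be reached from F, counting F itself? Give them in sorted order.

Start at F.
Its neighbours: A, C.
Then their neighbours: B, D, E, G, H.
Every vertex is now reached.

A, B, C, D, E, F, G, H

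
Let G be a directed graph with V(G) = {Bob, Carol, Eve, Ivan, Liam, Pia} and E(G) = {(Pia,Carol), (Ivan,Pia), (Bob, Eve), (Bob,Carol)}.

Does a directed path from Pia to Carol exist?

Yes

Explore from Pia.
Distance 1: reach Carol.
Found Carol.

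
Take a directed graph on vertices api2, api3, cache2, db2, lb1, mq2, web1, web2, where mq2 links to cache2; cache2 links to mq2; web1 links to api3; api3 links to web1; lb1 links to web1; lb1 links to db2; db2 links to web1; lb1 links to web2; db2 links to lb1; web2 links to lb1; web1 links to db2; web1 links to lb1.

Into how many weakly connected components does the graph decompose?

From api2: component {api2}.
From api3: component {api3, db2, lb1, web1, web2}.
From cache2: component {cache2, mq2}.
That's 3 components.

3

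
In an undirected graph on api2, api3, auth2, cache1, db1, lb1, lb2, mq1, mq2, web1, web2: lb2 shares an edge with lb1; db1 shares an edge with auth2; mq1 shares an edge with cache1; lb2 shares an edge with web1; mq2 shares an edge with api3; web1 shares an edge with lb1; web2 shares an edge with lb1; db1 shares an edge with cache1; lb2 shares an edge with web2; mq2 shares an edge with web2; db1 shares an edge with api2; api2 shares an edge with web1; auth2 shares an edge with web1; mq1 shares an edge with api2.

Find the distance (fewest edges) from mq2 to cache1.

Distance 0: mq2.
Distance 1: api3, web2.
Distance 2: lb1, lb2.
Distance 3: web1.
Distance 4: api2, auth2.
Distance 5: db1, mq1.
Distance 6: cache1 — contains cache1.

6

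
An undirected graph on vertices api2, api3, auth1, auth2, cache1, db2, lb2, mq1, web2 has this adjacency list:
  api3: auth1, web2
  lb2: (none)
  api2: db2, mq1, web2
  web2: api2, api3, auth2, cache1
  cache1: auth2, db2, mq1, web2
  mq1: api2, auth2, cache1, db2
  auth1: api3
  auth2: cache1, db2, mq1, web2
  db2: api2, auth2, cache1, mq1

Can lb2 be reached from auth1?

Explore from auth1.
Distance 1: reach api3.
Distance 2: reach web2.
Distance 3: reach api2, auth2, cache1.
Distance 4: reach db2, mq1.
The search is exhausted without reaching lb2; it lies in a different component.

No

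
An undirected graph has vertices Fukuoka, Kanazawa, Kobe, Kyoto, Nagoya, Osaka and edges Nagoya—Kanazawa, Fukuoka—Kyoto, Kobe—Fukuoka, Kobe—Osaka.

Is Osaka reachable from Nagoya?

No

Explore from Nagoya.
Distance 1: reach Kanazawa.
The search is exhausted without reaching Osaka; it lies in a different component.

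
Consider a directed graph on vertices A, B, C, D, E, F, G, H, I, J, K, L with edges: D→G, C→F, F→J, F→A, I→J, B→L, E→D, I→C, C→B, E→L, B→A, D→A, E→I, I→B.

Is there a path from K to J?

K has no outgoing edges, so nothing is reachable from it.

No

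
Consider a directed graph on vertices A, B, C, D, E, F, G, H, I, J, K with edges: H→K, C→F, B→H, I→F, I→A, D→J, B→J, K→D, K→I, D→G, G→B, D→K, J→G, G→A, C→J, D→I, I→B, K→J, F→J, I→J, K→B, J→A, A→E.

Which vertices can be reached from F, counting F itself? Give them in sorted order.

A, B, D, E, F, G, H, I, J, K

Start at F.
Its neighbours: J.
Then their neighbours: A, G.
Then next layer: B, E.
Then next layer: H.
Then next layer: K.
Then next layer: D, I.
Nothing further is reachable.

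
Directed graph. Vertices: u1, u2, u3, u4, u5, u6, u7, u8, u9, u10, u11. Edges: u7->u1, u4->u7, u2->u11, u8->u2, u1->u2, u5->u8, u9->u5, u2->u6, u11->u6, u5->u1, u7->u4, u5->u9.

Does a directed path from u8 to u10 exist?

No

Explore from u8.
Distance 1: reach u2.
Distance 2: reach u6, u11.
The search from u8 is exhausted; no directed path reaches u10.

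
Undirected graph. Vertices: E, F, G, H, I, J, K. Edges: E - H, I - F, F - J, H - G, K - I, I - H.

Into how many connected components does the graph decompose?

1

From E: component {E, F, G, H, I, J, K}.
That's 1 component.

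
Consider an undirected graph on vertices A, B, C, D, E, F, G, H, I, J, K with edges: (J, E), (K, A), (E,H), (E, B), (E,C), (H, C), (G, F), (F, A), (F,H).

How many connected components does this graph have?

3

From A: component {A, B, C, E, F, G, H, J, K}.
From D: component {D}.
From I: component {I}.
That's 3 components.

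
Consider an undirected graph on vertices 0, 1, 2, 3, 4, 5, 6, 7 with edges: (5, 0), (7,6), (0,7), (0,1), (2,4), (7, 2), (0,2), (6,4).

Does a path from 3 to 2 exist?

No

3 has no edges, so nothing is reachable from it.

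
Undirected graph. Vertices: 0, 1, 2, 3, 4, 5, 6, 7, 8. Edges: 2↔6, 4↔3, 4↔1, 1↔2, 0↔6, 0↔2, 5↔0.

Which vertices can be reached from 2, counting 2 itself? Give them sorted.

0, 1, 2, 3, 4, 5, 6

Start at 2.
Its neighbours: 0, 1, 6.
Then their neighbours: 4, 5.
Then next layer: 3.
Nothing further is reachable.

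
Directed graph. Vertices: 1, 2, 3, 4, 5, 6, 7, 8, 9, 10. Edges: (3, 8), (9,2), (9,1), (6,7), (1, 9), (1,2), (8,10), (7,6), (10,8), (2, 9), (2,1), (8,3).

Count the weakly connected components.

5

From 1: component {1, 2, 9}.
From 3: component {3, 8, 10}.
From 4: component {4}.
From 5: component {5}.
From 6: component {6, 7}.
That's 5 components.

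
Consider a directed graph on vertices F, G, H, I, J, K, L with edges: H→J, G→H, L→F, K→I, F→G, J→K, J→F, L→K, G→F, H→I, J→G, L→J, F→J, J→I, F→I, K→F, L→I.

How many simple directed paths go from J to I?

8

J→F→G→H→I
J→F→I
J→G→F→I
J→G→H→I
J→I
J→K→F→G→H→I
J→K→F→I
J→K→I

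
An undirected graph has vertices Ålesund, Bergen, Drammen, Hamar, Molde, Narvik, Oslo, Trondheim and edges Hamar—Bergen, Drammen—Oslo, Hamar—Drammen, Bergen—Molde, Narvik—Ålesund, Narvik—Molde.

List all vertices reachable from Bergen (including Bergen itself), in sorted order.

Ålesund, Bergen, Drammen, Hamar, Molde, Narvik, Oslo

Start at Bergen.
Its neighbours: Hamar, Molde.
Then their neighbours: Drammen, Narvik.
Then next layer: Ålesund, Oslo.
Nothing further is reachable.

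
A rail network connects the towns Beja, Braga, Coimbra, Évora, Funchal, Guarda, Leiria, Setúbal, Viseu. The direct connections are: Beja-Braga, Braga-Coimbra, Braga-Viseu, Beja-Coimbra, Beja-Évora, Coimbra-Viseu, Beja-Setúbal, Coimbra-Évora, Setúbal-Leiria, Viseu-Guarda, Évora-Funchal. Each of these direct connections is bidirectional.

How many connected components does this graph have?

From Beja: component {Beja, Braga, Coimbra, Évora, Funchal, Guarda, Leiria, Setúbal, Viseu}.
That's 1 component.

1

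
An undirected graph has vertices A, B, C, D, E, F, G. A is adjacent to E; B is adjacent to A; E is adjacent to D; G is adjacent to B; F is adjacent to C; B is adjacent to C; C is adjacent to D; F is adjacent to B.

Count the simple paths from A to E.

3

A–B–C–D–E
A–B–F–C–D–E
A–E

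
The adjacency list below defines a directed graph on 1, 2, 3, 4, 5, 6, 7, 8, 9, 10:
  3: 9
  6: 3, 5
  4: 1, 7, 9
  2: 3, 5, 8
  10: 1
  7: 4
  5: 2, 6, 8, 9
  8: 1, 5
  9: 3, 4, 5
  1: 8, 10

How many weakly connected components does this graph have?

1

From 1: component {1, 2, 3, 4, 5, 6, 7, 8, 9, 10}.
That's 1 component.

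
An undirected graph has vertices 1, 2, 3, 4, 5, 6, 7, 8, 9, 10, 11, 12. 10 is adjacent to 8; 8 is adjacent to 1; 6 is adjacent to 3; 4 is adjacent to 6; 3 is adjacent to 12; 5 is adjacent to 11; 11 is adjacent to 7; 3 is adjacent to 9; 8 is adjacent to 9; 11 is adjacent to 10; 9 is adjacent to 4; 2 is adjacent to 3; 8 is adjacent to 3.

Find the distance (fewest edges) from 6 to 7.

Distance 0: 6.
Distance 1: 3, 4.
Distance 2: 2, 8, 9, 12.
Distance 3: 1, 10.
Distance 4: 11.
Distance 5: 5, 7 — contains 7.

5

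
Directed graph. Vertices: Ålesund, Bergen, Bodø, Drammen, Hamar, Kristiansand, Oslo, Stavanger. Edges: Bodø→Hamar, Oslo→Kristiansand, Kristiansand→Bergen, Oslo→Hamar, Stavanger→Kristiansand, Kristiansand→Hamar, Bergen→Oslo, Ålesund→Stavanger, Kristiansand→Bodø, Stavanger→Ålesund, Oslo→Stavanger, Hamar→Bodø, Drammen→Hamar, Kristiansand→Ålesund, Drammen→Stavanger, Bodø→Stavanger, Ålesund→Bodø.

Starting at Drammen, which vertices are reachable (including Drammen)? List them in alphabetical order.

Start at Drammen.
Its neighbours: Hamar, Stavanger.
Then their neighbours: Ålesund, Bodø, Kristiansand.
Then next layer: Bergen.
Then next layer: Oslo.
Every vertex is now reached.

Ålesund, Bergen, Bodø, Drammen, Hamar, Kristiansand, Oslo, Stavanger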